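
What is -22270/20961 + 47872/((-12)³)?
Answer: -106406/3699 ≈ -28.766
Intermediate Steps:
-22270/20961 + 47872/((-12)³) = -22270*1/20961 + 47872/(-1728) = -1310/1233 + 47872*(-1/1728) = -1310/1233 - 748/27 = -106406/3699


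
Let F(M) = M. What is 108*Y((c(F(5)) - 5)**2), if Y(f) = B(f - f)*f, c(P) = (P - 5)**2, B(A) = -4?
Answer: -10800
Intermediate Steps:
c(P) = (-5 + P)**2
Y(f) = -4*f
108*Y((c(F(5)) - 5)**2) = 108*(-4*((-5 + 5)**2 - 5)**2) = 108*(-4*(0**2 - 5)**2) = 108*(-4*(0 - 5)**2) = 108*(-4*(-5)**2) = 108*(-4*25) = 108*(-100) = -10800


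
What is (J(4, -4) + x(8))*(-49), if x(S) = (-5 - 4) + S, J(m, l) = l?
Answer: 245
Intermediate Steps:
x(S) = -9 + S
(J(4, -4) + x(8))*(-49) = (-4 + (-9 + 8))*(-49) = (-4 - 1)*(-49) = -5*(-49) = 245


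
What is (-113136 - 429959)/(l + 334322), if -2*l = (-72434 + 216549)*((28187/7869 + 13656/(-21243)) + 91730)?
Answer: 8646132761130/105227348758481117 ≈ 8.2166e-5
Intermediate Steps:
l = -736628698413150335/111440778 (l = -(-72434 + 216549)*((28187/7869 + 13656/(-21243)) + 91730)/2 = -144115*((28187*(1/7869) + 13656*(-1/21243)) + 91730)/2 = -144115*((28187/7869 - 4552/7081) + 91730)/2 = -144115*(163772459/55720389 + 91730)/2 = -144115*5111395055429/(2*55720389) = -1/2*736628698413150335/55720389 = -736628698413150335/111440778 ≈ -6.6100e+9)
(-113136 - 429959)/(l + 334322) = (-113136 - 429959)/(-736628698413150335/111440778 + 334322) = -543095/(-736591441309367819/111440778) = -543095*(-111440778/736591441309367819) = 8646132761130/105227348758481117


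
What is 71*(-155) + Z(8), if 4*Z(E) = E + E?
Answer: -11001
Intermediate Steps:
Z(E) = E/2 (Z(E) = (E + E)/4 = (2*E)/4 = E/2)
71*(-155) + Z(8) = 71*(-155) + (½)*8 = -11005 + 4 = -11001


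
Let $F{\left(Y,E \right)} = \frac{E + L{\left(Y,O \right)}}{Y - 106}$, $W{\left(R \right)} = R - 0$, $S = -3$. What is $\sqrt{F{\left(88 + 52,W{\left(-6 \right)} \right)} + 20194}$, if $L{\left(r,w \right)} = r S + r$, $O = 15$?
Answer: $\frac{\sqrt{5833635}}{17} \approx 142.08$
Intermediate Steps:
$L{\left(r,w \right)} = - 2 r$ ($L{\left(r,w \right)} = r \left(-3\right) + r = - 3 r + r = - 2 r$)
$W{\left(R \right)} = R$ ($W{\left(R \right)} = R + 0 = R$)
$F{\left(Y,E \right)} = \frac{E - 2 Y}{-106 + Y}$ ($F{\left(Y,E \right)} = \frac{E - 2 Y}{Y - 106} = \frac{E - 2 Y}{-106 + Y}$)
$\sqrt{F{\left(88 + 52,W{\left(-6 \right)} \right)} + 20194} = \sqrt{\frac{-6 - 2 \left(88 + 52\right)}{-106 + \left(88 + 52\right)} + 20194} = \sqrt{\frac{-6 - 280}{-106 + 140} + 20194} = \sqrt{\frac{-6 - 280}{34} + 20194} = \sqrt{\frac{1}{34} \left(-286\right) + 20194} = \sqrt{- \frac{143}{17} + 20194} = \sqrt{\frac{343155}{17}} = \frac{\sqrt{5833635}}{17}$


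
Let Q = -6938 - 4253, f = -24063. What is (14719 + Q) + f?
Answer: -20535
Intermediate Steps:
Q = -11191
(14719 + Q) + f = (14719 - 11191) - 24063 = 3528 - 24063 = -20535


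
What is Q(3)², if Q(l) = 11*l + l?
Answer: 1296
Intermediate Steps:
Q(l) = 12*l
Q(3)² = (12*3)² = 36² = 1296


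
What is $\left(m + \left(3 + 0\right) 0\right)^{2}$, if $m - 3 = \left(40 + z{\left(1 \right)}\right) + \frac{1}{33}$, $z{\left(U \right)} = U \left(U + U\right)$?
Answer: $\frac{2208196}{1089} \approx 2027.7$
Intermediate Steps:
$z{\left(U \right)} = 2 U^{2}$ ($z{\left(U \right)} = U 2 U = 2 U^{2}$)
$m = \frac{1486}{33}$ ($m = 3 + \left(\left(40 + 2 \cdot 1^{2}\right) + \frac{1}{33}\right) = 3 + \left(\left(40 + 2 \cdot 1\right) + \frac{1}{33}\right) = 3 + \left(\left(40 + 2\right) + \frac{1}{33}\right) = 3 + \left(42 + \frac{1}{33}\right) = 3 + \frac{1387}{33} = \frac{1486}{33} \approx 45.03$)
$\left(m + \left(3 + 0\right) 0\right)^{2} = \left(\frac{1486}{33} + \left(3 + 0\right) 0\right)^{2} = \left(\frac{1486}{33} + 3 \cdot 0\right)^{2} = \left(\frac{1486}{33} + 0\right)^{2} = \left(\frac{1486}{33}\right)^{2} = \frac{2208196}{1089}$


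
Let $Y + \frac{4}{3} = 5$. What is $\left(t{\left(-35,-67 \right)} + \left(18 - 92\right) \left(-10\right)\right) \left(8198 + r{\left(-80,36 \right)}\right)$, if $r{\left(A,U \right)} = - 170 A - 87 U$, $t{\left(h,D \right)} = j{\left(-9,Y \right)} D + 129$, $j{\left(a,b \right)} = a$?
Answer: $27476352$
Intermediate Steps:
$Y = \frac{11}{3}$ ($Y = - \frac{4}{3} + 5 = \frac{11}{3} \approx 3.6667$)
$t{\left(h,D \right)} = 129 - 9 D$ ($t{\left(h,D \right)} = - 9 D + 129 = 129 - 9 D$)
$\left(t{\left(-35,-67 \right)} + \left(18 - 92\right) \left(-10\right)\right) \left(8198 + r{\left(-80,36 \right)}\right) = \left(\left(129 - -603\right) + \left(18 - 92\right) \left(-10\right)\right) \left(8198 - -10468\right) = \left(\left(129 + 603\right) - -740\right) \left(8198 + \left(13600 - 3132\right)\right) = \left(732 + 740\right) \left(8198 + 10468\right) = 1472 \cdot 18666 = 27476352$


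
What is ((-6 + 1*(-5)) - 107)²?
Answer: 13924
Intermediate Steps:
((-6 + 1*(-5)) - 107)² = ((-6 - 5) - 107)² = (-11 - 107)² = (-118)² = 13924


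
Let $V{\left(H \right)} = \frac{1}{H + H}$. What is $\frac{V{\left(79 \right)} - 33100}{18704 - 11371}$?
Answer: $- \frac{5229799}{1158614} \approx -4.5138$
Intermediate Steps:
$V{\left(H \right)} = \frac{1}{2 H}$
$\frac{V{\left(79 \right)} - 33100}{18704 - 11371} = \frac{\frac{1}{2 \cdot 79} - 33100}{18704 - 11371} = \frac{\frac{1}{2} \cdot \frac{1}{79} - 33100}{7333} = \left(\frac{1}{158} - 33100\right) \frac{1}{7333} = \left(- \frac{5229799}{158}\right) \frac{1}{7333} = - \frac{5229799}{1158614}$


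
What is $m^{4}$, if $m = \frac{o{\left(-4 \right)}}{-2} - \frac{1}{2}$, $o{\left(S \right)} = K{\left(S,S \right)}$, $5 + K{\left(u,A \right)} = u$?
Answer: $256$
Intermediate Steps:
$K{\left(u,A \right)} = -5 + u$
$o{\left(S \right)} = -5 + S$
$m = 4$ ($m = \frac{-5 - 4}{-2} - \frac{1}{2} = \left(-9\right) \left(- \frac{1}{2}\right) - \frac{1}{2} = \frac{9}{2} - \frac{1}{2} = 4$)
$m^{4} = 4^{4} = 256$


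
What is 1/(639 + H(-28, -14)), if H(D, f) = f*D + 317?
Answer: 1/1348 ≈ 0.00074184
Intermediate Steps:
H(D, f) = 317 + D*f (H(D, f) = D*f + 317 = 317 + D*f)
1/(639 + H(-28, -14)) = 1/(639 + (317 - 28*(-14))) = 1/(639 + (317 + 392)) = 1/(639 + 709) = 1/1348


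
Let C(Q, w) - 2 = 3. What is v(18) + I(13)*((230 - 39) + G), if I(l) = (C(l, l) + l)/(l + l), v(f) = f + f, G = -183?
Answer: 540/13 ≈ 41.538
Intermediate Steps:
v(f) = 2*f
C(Q, w) = 5 (C(Q, w) = 2 + 3 = 5)
I(l) = (5 + l)/(2*l) (I(l) = (5 + l)/(l + l) = (5 + l)/((2*l)) = (5 + l)*(1/(2*l)) = (5 + l)/(2*l))
v(18) + I(13)*((230 - 39) + G) = 2*18 + ((½)*(5 + 13)/13)*((230 - 39) - 183) = 36 + ((½)*(1/13)*18)*(191 - 183) = 36 + (9/13)*8 = 36 + 72/13 = 540/13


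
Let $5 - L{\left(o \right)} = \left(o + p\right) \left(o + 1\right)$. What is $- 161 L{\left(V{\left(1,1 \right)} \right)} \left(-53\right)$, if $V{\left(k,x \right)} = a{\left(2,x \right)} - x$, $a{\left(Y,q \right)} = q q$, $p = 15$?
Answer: $-85330$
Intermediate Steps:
$a{\left(Y,q \right)} = q^{2}$
$V{\left(k,x \right)} = x^{2} - x$
$L{\left(o \right)} = 5 - \left(1 + o\right) \left(15 + o\right)$ ($L{\left(o \right)} = 5 - \left(o + 15\right) \left(o + 1\right) = 5 - \left(15 + o\right) \left(1 + o\right) = 5 - \left(1 + o\right) \left(15 + o\right)$)
$- 161 L{\left(V{\left(1,1 \right)} \right)} \left(-53\right) = - 161 \left(-10 - \left(1 \left(-1 + 1\right)\right)^{2} - 16 \cdot 1 \left(-1 + 1\right)\right) \left(-53\right) = - 161 \left(-10 - \left(1 \cdot 0\right)^{2} - 16 \cdot 1 \cdot 0\right) \left(-53\right) = - 161 \left(-10 - 0^{2} - 0\right) \left(-53\right) = - 161 \left(-10 - 0 + 0\right) \left(-53\right) = - 161 \left(-10 + 0 + 0\right) \left(-53\right) = \left(-161\right) \left(-10\right) \left(-53\right) = 1610 \left(-53\right) = -85330$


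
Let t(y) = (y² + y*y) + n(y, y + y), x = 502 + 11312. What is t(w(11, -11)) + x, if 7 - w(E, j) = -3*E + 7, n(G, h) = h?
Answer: 14058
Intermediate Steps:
x = 11814
w(E, j) = 3*E (w(E, j) = 7 - (-3*E + 7) = 7 - (7 - 3*E) = 7 + (-7 + 3*E) = 3*E)
t(y) = 2*y + 2*y² (t(y) = (y² + y*y) + (y + y) = (y² + y²) + 2*y = 2*y² + 2*y = 2*y + 2*y²)
t(w(11, -11)) + x = 2*(3*11)*(1 + 3*11) + 11814 = 2*33*(1 + 33) + 11814 = 2*33*34 + 11814 = 2244 + 11814 = 14058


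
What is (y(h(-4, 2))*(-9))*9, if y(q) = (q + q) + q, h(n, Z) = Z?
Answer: -486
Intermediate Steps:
y(q) = 3*q (y(q) = 2*q + q = 3*q)
(y(h(-4, 2))*(-9))*9 = ((3*2)*(-9))*9 = (6*(-9))*9 = -54*9 = -486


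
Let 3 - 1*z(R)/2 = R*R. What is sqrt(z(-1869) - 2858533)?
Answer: I*sqrt(9844849) ≈ 3137.6*I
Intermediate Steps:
z(R) = 6 - 2*R**2 (z(R) = 6 - 2*R*R = 6 - 2*R**2)
sqrt(z(-1869) - 2858533) = sqrt((6 - 2*(-1869)**2) - 2858533) = sqrt((6 - 2*3493161) - 2858533) = sqrt((6 - 6986322) - 2858533) = sqrt(-6986316 - 2858533) = sqrt(-9844849) = I*sqrt(9844849)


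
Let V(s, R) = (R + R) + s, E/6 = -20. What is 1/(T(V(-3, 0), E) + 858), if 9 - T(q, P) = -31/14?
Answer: 14/12169 ≈ 0.0011505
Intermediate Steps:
E = -120 (E = 6*(-20) = -120)
V(s, R) = s + 2*R (V(s, R) = 2*R + s = s + 2*R)
T(q, P) = 157/14 (T(q, P) = 9 - (-31)/14 = 9 - 1*(-31/14) = 9 + 31/14 = 157/14)
1/(T(V(-3, 0), E) + 858) = 1/(157/14 + 858) = 1/(12169/14) = 14/12169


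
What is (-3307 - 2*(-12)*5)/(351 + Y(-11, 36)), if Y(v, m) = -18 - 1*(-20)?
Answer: -3187/353 ≈ -9.0283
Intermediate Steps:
Y(v, m) = 2 (Y(v, m) = -18 + 20 = 2)
(-3307 - 2*(-12)*5)/(351 + Y(-11, 36)) = (-3307 - 2*(-12)*5)/(351 + 2) = (-3307 + 24*5)/353 = (-3307 + 120)*(1/353) = -3187*1/353 = -3187/353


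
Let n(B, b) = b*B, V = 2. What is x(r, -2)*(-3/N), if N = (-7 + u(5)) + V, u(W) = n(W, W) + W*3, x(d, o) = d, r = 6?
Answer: -18/35 ≈ -0.51429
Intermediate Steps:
n(B, b) = B*b
u(W) = W² + 3*W (u(W) = W*W + W*3 = W² + 3*W)
N = 35 (N = (-7 + 5*(3 + 5)) + 2 = (-7 + 5*8) + 2 = (-7 + 40) + 2 = 33 + 2 = 35)
x(r, -2)*(-3/N) = 6*(-3/35) = -18/35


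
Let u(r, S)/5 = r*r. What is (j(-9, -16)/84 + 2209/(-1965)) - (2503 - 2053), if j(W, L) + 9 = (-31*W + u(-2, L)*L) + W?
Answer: -8286499/18340 ≈ -451.83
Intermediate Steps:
u(r, S) = 5*r**2 (u(r, S) = 5*(r*r) = 5*r**2)
j(W, L) = -9 - 30*W + 20*L (j(W, L) = -9 + ((-31*W + (5*(-2)**2)*L) + W) = -9 + ((-31*W + (5*4)*L) + W) = -9 + ((-31*W + 20*L) + W) = -9 + (-30*W + 20*L) = -9 - 30*W + 20*L)
(j(-9, -16)/84 + 2209/(-1965)) - (2503 - 2053) = ((-9 - 30*(-9) + 20*(-16))/84 + 2209/(-1965)) - (2503 - 2053) = ((-9 + 270 - 320)*(1/84) + 2209*(-1/1965)) - 1*450 = (-59*1/84 - 2209/1965) - 450 = (-59/84 - 2209/1965) - 450 = -33499/18340 - 450 = -8286499/18340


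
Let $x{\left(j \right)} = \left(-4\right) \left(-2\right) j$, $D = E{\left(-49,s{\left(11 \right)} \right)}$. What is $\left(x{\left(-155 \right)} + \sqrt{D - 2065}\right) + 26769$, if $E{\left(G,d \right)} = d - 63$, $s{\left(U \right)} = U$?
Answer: $25529 + i \sqrt{2117} \approx 25529.0 + 46.011 i$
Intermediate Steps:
$E{\left(G,d \right)} = -63 + d$ ($E{\left(G,d \right)} = d - 63 = -63 + d$)
$D = -52$ ($D = -63 + 11 = -52$)
$x{\left(j \right)} = 8 j$
$\left(x{\left(-155 \right)} + \sqrt{D - 2065}\right) + 26769 = \left(8 \left(-155\right) + \sqrt{-52 - 2065}\right) + 26769 = \left(-1240 + \sqrt{-2117}\right) + 26769 = \left(-1240 + i \sqrt{2117}\right) + 26769 = 25529 + i \sqrt{2117}$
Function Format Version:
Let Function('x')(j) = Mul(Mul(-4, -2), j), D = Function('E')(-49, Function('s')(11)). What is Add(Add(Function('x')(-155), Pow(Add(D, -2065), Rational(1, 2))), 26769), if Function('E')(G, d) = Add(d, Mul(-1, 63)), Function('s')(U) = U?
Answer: Add(25529, Mul(I, Pow(2117, Rational(1, 2)))) ≈ Add(25529., Mul(46.011, I))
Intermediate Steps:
Function('E')(G, d) = Add(-63, d) (Function('E')(G, d) = Add(d, -63) = Add(-63, d))
D = -52 (D = Add(-63, 11) = -52)
Function('x')(j) = Mul(8, j)
Add(Add(Function('x')(-155), Pow(Add(D, -2065), Rational(1, 2))), 26769) = Add(Add(Mul(8, -155), Pow(Add(-52, -2065), Rational(1, 2))), 26769) = Add(Add(-1240, Pow(-2117, Rational(1, 2))), 26769) = Add(Add(-1240, Mul(I, Pow(2117, Rational(1, 2)))), 26769) = Add(25529, Mul(I, Pow(2117, Rational(1, 2))))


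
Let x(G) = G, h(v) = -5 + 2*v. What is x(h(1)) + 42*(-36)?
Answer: -1515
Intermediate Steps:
x(h(1)) + 42*(-36) = (-5 + 2*1) + 42*(-36) = (-5 + 2) - 1512 = -3 - 1512 = -1515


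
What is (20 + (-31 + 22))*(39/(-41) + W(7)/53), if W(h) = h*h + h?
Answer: 2519/2173 ≈ 1.1592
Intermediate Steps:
W(h) = h + h**2 (W(h) = h**2 + h = h + h**2)
(20 + (-31 + 22))*(39/(-41) + W(7)/53) = (20 + (-31 + 22))*(39/(-41) + (7*(1 + 7))/53) = (20 - 9)*(39*(-1/41) + (7*8)*(1/53)) = 11*(-39/41 + 56*(1/53)) = 11*(-39/41 + 56/53) = 11*(229/2173) = 2519/2173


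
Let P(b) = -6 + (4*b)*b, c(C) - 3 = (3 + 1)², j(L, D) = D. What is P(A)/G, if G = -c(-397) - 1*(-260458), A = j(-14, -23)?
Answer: 2110/260439 ≈ 0.0081017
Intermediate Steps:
A = -23
c(C) = 19 (c(C) = 3 + (3 + 1)² = 3 + 4² = 3 + 16 = 19)
P(b) = -6 + 4*b²
G = 260439 (G = -1*19 - 1*(-260458) = -19 + 260458 = 260439)
P(A)/G = (-6 + 4*(-23)²)/260439 = (-6 + 4*529)*(1/260439) = (-6 + 2116)*(1/260439) = 2110*(1/260439) = 2110/260439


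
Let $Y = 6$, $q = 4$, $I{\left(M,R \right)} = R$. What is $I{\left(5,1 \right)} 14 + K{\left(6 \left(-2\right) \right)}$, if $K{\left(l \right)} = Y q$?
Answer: $38$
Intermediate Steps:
$K{\left(l \right)} = 24$ ($K{\left(l \right)} = 6 \cdot 4 = 24$)
$I{\left(5,1 \right)} 14 + K{\left(6 \left(-2\right) \right)} = 1 \cdot 14 + 24 = 14 + 24 = 38$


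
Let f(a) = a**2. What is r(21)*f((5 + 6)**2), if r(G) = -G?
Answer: -307461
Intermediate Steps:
r(21)*f((5 + 6)**2) = (-1*21)*((5 + 6)**2)**2 = -21*(11**2)**2 = -21*121**2 = -21*14641 = -307461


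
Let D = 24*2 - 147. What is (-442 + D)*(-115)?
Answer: 62215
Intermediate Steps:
D = -99 (D = 48 - 147 = -99)
(-442 + D)*(-115) = (-442 - 99)*(-115) = -541*(-115) = 62215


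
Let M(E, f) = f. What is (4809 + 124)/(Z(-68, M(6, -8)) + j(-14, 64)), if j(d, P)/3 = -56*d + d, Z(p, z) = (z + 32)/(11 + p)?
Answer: 93727/43882 ≈ 2.1359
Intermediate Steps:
Z(p, z) = (32 + z)/(11 + p)
j(d, P) = -165*d (j(d, P) = 3*(-56*d + d) = 3*(-55*d) = -165*d)
(4809 + 124)/(Z(-68, M(6, -8)) + j(-14, 64)) = (4809 + 124)/((32 - 8)/(11 - 68) - 165*(-14)) = 4933/(24/(-57) + 2310) = 4933/(-1/57*24 + 2310) = 4933/(-8/19 + 2310) = 4933/(43882/19) = 4933*(19/43882) = 93727/43882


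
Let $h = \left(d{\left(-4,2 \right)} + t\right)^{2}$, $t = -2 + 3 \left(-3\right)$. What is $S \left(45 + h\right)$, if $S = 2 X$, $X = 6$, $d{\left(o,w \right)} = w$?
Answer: $1512$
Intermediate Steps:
$t = -11$ ($t = -2 - 9 = -11$)
$h = 81$ ($h = \left(2 - 11\right)^{2} = \left(-9\right)^{2} = 81$)
$S = 12$ ($S = 2 \cdot 6 = 12$)
$S \left(45 + h\right) = 12 \left(45 + 81\right) = 12 \cdot 126 = 1512$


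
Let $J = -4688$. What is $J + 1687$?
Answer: $-3001$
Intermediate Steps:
$J + 1687 = -4688 + 1687 = -3001$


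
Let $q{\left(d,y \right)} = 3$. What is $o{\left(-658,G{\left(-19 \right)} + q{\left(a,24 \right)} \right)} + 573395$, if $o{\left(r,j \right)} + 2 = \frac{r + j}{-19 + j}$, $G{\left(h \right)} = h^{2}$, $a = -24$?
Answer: $\frac{65940097}{115} \approx 5.7339 \cdot 10^{5}$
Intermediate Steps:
$o{\left(r,j \right)} = -2 + \frac{j + r}{-19 + j}$ ($o{\left(r,j \right)} = -2 + \frac{r + j}{-19 + j} = -2 + \frac{j + r}{-19 + j}$)
$o{\left(-658,G{\left(-19 \right)} + q{\left(a,24 \right)} \right)} + 573395 = \frac{38 - 658 - \left(\left(-19\right)^{2} + 3\right)}{-19 + \left(\left(-19\right)^{2} + 3\right)} + 573395 = \frac{38 - 658 - \left(361 + 3\right)}{-19 + \left(361 + 3\right)} + 573395 = \frac{38 - 658 - 364}{-19 + 364} + 573395 = \frac{38 - 658 - 364}{345} + 573395 = \frac{1}{345} \left(-984\right) + 573395 = - \frac{328}{115} + 573395 = \frac{65940097}{115}$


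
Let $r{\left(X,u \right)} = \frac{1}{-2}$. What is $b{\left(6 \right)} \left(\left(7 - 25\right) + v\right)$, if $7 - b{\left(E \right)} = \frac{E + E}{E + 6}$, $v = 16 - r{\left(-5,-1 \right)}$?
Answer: $-9$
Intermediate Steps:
$r{\left(X,u \right)} = - \frac{1}{2}$
$v = \frac{33}{2}$ ($v = 16 - - \frac{1}{2} = 16 + \frac{1}{2} = \frac{33}{2} \approx 16.5$)
$b{\left(E \right)} = 7 - \frac{2 E}{6 + E}$ ($b{\left(E \right)} = 7 - \frac{E + E}{E + 6} = 7 - \frac{2 E}{6 + E}$)
$b{\left(6 \right)} \left(\left(7 - 25\right) + v\right) = \frac{42 + 5 \cdot 6}{6 + 6} \left(\left(7 - 25\right) + \frac{33}{2}\right) = \frac{42 + 30}{12} \left(\left(7 - 25\right) + \frac{33}{2}\right) = \frac{1}{12} \cdot 72 \left(-18 + \frac{33}{2}\right) = 6 \left(- \frac{3}{2}\right) = -9$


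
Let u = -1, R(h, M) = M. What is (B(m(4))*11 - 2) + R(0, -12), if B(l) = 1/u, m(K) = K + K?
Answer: -25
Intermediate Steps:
m(K) = 2*K
B(l) = -1 (B(l) = 1/(-1) = -1)
(B(m(4))*11 - 2) + R(0, -12) = (-1*11 - 2) - 12 = (-11 - 2) - 12 = -13 - 12 = -25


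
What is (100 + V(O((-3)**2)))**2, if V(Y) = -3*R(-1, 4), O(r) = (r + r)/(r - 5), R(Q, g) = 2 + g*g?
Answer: 2116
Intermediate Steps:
R(Q, g) = 2 + g**2
O(r) = 2*r/(-5 + r) (O(r) = (2*r)/(-5 + r) = 2*r/(-5 + r))
V(Y) = -54 (V(Y) = -3*(2 + 4**2) = -3*(2 + 16) = -3*18 = -54)
(100 + V(O((-3)**2)))**2 = (100 - 54)**2 = 46**2 = 2116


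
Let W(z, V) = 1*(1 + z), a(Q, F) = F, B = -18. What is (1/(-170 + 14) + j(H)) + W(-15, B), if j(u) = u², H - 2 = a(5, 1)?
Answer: -781/156 ≈ -5.0064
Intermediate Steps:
H = 3 (H = 2 + 1 = 3)
W(z, V) = 1 + z
(1/(-170 + 14) + j(H)) + W(-15, B) = (1/(-170 + 14) + 3²) + (1 - 15) = (1/(-156) + 9) - 14 = (-1/156 + 9) - 14 = 1403/156 - 14 = -781/156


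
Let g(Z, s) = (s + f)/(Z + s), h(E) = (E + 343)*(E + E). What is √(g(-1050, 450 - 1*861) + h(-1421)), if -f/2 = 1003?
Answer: √6539484290433/1461 ≈ 1750.3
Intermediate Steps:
f = -2006 (f = -2*1003 = -2006)
h(E) = 2*E*(343 + E) (h(E) = (343 + E)*(2*E) = 2*E*(343 + E))
g(Z, s) = (-2006 + s)/(Z + s) (g(Z, s) = (s - 2006)/(Z + s) = (-2006 + s)/(Z + s))
√(g(-1050, 450 - 1*861) + h(-1421)) = √((-2006 + (450 - 1*861))/(-1050 + (450 - 1*861)) + 2*(-1421)*(343 - 1421)) = √((-2006 + (450 - 861))/(-1050 + (450 - 861)) + 2*(-1421)*(-1078)) = √((-2006 - 411)/(-1050 - 411) + 3063676) = √(-2417/(-1461) + 3063676) = √(-1/1461*(-2417) + 3063676) = √(2417/1461 + 3063676) = √(4476033053/1461) = √6539484290433/1461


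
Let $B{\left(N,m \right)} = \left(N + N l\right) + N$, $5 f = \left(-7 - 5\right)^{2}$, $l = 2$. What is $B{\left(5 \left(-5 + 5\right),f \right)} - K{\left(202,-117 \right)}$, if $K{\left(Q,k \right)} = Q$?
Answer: $-202$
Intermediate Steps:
$f = \frac{144}{5}$ ($f = \frac{\left(-7 - 5\right)^{2}}{5} = \frac{\left(-12\right)^{2}}{5} = \frac{1}{5} \cdot 144 = \frac{144}{5} \approx 28.8$)
$B{\left(N,m \right)} = 4 N$ ($B{\left(N,m \right)} = \left(N + N 2\right) + N = \left(N + 2 N\right) + N = 3 N + N = 4 N$)
$B{\left(5 \left(-5 + 5\right),f \right)} - K{\left(202,-117 \right)} = 4 \cdot 5 \left(-5 + 5\right) - 202 = 4 \cdot 5 \cdot 0 - 202 = 4 \cdot 0 - 202 = 0 - 202 = -202$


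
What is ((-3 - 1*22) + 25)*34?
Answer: 0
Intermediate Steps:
((-3 - 1*22) + 25)*34 = ((-3 - 22) + 25)*34 = (-25 + 25)*34 = 0*34 = 0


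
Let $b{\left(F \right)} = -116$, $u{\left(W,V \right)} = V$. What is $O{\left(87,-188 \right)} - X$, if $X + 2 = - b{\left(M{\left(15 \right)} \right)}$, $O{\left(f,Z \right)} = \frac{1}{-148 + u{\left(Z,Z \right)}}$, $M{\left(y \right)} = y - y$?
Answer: $- \frac{38305}{336} \approx -114.0$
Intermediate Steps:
$M{\left(y \right)} = 0$
$O{\left(f,Z \right)} = \frac{1}{-148 + Z}$
$X = 114$ ($X = -2 - -116 = -2 + 116 = 114$)
$O{\left(87,-188 \right)} - X = \frac{1}{-148 - 188} - 114 = \frac{1}{-336} - 114 = - \frac{1}{336} - 114 = - \frac{38305}{336}$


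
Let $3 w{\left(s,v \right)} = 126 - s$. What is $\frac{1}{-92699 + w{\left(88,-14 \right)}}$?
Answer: $- \frac{3}{278059} \approx -1.0789 \cdot 10^{-5}$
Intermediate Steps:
$w{\left(s,v \right)} = 42 - \frac{s}{3}$ ($w{\left(s,v \right)} = \frac{126 - s}{3} = 42 - \frac{s}{3}$)
$\frac{1}{-92699 + w{\left(88,-14 \right)}} = \frac{1}{-92699 + \left(42 - \frac{88}{3}\right)} = \frac{1}{-92699 + \frac{38}{3}} = \frac{1}{- \frac{278059}{3}} = - \frac{3}{278059}$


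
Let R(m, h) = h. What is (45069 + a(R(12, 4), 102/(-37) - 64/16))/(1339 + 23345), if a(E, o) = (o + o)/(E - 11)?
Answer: 11673371/6393156 ≈ 1.8259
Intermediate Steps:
a(E, o) = 2*o/(-11 + E) (a(E, o) = (2*o)/(-11 + E) = 2*o/(-11 + E))
(45069 + a(R(12, 4), 102/(-37) - 64/16))/(1339 + 23345) = (45069 + 2*(102/(-37) - 64/16)/(-11 + 4))/(1339 + 23345) = (45069 + 2*(102*(-1/37) - 64*1/16)/(-7))/24684 = (45069 + 2*(-102/37 - 4)*(-⅐))*(1/24684) = (45069 + 2*(-250/37)*(-⅐))*(1/24684) = (45069 + 500/259)*(1/24684) = (11673371/259)*(1/24684) = 11673371/6393156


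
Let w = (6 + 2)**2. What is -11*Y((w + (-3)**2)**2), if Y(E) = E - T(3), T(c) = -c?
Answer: -58652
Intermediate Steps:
w = 64 (w = 8**2 = 64)
Y(E) = 3 + E (Y(E) = E - (-1)*3 = E - 1*(-3) = E + 3 = 3 + E)
-11*Y((w + (-3)**2)**2) = -11*(3 + (64 + (-3)**2)**2) = -11*(3 + (64 + 9)**2) = -11*(3 + 73**2) = -11*(3 + 5329) = -11*5332 = -58652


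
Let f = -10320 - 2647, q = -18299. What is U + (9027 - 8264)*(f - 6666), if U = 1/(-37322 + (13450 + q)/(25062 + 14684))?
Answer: -22221376662313465/1483405061 ≈ -1.4980e+7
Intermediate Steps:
f = -12967
U = -39746/1483405061 (U = 1/(-37322 + (13450 - 18299)/(25062 + 14684)) = 1/(-37322 - 4849/39746) = 1/(-1483405061/39746) = -39746/1483405061 ≈ -2.6794e-5)
U + (9027 - 8264)*(f - 6666) = -39746/1483405061 + (9027 - 8264)*(-12967 - 6666) = -39746/1483405061 + 763*(-19633) = -39746/1483405061 - 14979979 = -22221376662313465/1483405061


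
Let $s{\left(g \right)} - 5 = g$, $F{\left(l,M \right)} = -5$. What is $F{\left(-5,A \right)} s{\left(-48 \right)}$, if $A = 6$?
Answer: $215$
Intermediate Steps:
$s{\left(g \right)} = 5 + g$
$F{\left(-5,A \right)} s{\left(-48 \right)} = - 5 \left(5 - 48\right) = \left(-5\right) \left(-43\right) = 215$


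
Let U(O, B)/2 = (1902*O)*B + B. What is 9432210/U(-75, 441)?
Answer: -1572035/20969403 ≈ -0.074968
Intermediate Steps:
U(O, B) = 2*B + 3804*B*O (U(O, B) = 2*((1902*O)*B + B) = 2*(1902*B*O + B) = 2*(B + 1902*B*O) = 2*B + 3804*B*O)
9432210/U(-75, 441) = 9432210/((2*441*(1 + 1902*(-75)))) = 9432210/((2*441*(1 - 142650))) = 9432210/((2*441*(-142649))) = 9432210/(-125816418) = 9432210*(-1/125816418) = -1572035/20969403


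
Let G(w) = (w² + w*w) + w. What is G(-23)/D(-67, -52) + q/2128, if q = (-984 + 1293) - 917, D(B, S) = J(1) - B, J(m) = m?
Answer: 7109/476 ≈ 14.935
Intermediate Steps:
D(B, S) = 1 - B
G(w) = w + 2*w² (G(w) = (w² + w²) + w = 2*w² + w = w + 2*w²)
q = -608 (q = 309 - 917 = -608)
G(-23)/D(-67, -52) + q/2128 = (-23*(1 + 2*(-23)))/(1 - 1*(-67)) - 608/2128 = (-23*(1 - 46))/(1 + 67) - 608*1/2128 = -23*(-45)/68 - 2/7 = 1035*(1/68) - 2/7 = 1035/68 - 2/7 = 7109/476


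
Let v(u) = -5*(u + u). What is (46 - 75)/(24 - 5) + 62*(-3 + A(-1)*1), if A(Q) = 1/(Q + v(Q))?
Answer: -30889/171 ≈ -180.64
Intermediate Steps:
v(u) = -10*u
A(Q) = -1/(9*Q) (A(Q) = 1/(Q - 10*Q) = 1/(-9*Q) = -1/(9*Q))
(46 - 75)/(24 - 5) + 62*(-3 + A(-1)*1) = (46 - 75)/(24 - 5) + 62*(-3 - ⅑/(-1)*1) = -29/19 + 62*(-3 - ⅑*(-1)*1) = -29*1/19 + 62*(-3 + (⅑)*1) = -29/19 + 62*(-3 + ⅑) = -29/19 + 62*(-26/9) = -29/19 - 1612/9 = -30889/171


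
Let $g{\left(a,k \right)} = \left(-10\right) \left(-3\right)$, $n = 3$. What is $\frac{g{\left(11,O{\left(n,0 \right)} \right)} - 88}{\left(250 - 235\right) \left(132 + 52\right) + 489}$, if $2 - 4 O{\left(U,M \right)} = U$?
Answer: $- \frac{58}{3249} \approx -0.017852$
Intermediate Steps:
$O{\left(U,M \right)} = \frac{1}{2} - \frac{U}{4}$
$g{\left(a,k \right)} = 30$
$\frac{g{\left(11,O{\left(n,0 \right)} \right)} - 88}{\left(250 - 235\right) \left(132 + 52\right) + 489} = \frac{30 - 88}{\left(250 - 235\right) \left(132 + 52\right) + 489} = - \frac{58}{15 \cdot 184 + 489} = - \frac{58}{2760 + 489} = - \frac{58}{3249}$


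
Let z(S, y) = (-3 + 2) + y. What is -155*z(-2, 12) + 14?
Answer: -1691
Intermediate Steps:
z(S, y) = -1 + y
-155*z(-2, 12) + 14 = -155*(-1 + 12) + 14 = -155*11 + 14 = -1705 + 14 = -1691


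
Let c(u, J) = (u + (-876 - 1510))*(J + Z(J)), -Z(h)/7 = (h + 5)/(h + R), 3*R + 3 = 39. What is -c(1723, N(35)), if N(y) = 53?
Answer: 154989/5 ≈ 30998.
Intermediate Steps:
R = 12 (R = -1 + (⅓)*39 = -1 + 13 = 12)
Z(h) = -7*(5 + h)/(12 + h) (Z(h) = -7*(h + 5)/(h + 12) = -7*(5 + h)/(12 + h))
c(u, J) = (-2386 + u)*(J + 7*(-5 - J)/(12 + J)) (c(u, J) = (u + (-876 - 1510))*(J + 7*(-5 - J)/(12 + J)) = (u - 2386)*(J + 7*(-5 - J)/(12 + J)) = (-2386 + u)*(J + 7*(-5 - J)/(12 + J)))
-c(1723, N(35)) = -(83510 + 16702*53 - 7*1723*(5 + 53) + 53*(-2386 + 1723)*(12 + 53))/(12 + 53) = -(83510 + 885206 - 7*1723*58 + 53*(-663)*65)/65 = -(83510 + 885206 - 699538 - 2284035)/65 = -(-2014857)/65 = -1*(-154989/5) = 154989/5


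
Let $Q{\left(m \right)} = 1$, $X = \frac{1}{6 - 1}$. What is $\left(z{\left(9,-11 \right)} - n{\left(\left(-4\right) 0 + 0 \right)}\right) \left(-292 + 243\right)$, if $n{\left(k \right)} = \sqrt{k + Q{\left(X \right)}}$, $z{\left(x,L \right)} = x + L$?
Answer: $147$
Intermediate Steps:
$X = \frac{1}{5} \approx 0.2$
$z{\left(x,L \right)} = L + x$
$n{\left(k \right)} = \sqrt{1 + k}$ ($n{\left(k \right)} = \sqrt{k + 1} = \sqrt{1 + k}$)
$\left(z{\left(9,-11 \right)} - n{\left(\left(-4\right) 0 + 0 \right)}\right) \left(-292 + 243\right) = \left(\left(-11 + 9\right) - \sqrt{1 + \left(\left(-4\right) 0 + 0\right)}\right) \left(-292 + 243\right) = \left(-2 - \sqrt{1 + \left(0 + 0\right)}\right) \left(-49\right) = \left(-2 - \sqrt{1 + 0}\right) \left(-49\right) = \left(-2 - \sqrt{1}\right) \left(-49\right) = \left(-2 - 1\right) \left(-49\right) = \left(-3\right) \left(-49\right) = 147$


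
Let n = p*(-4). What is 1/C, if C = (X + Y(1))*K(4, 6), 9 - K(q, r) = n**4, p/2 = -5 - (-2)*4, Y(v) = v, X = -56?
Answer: 1/18247185 ≈ 5.4803e-8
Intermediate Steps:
p = 6 (p = 2*(-5 - (-2)*4) = 2*(-5 - 1*(-8)) = 2*(-5 + 8) = 2*3 = 6)
n = -24 (n = 6*(-4) = -24)
K(q, r) = -331767 (K(q, r) = 9 - 1*(-24)**4 = 9 - 1*331776 = 9 - 331776 = -331767)
C = 18247185 (C = (-56 + 1)*(-331767) = -55*(-331767) = 18247185)
1/C = 1/18247185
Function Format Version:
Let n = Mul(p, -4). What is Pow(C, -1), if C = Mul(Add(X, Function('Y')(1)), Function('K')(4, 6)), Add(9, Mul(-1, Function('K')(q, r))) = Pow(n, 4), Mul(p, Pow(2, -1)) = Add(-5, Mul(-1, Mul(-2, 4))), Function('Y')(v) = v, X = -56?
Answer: Rational(1, 18247185) ≈ 5.4803e-8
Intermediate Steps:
p = 6 (p = Mul(2, Add(-5, Mul(-1, Mul(-2, 4)))) = Mul(2, Add(-5, Mul(-1, -8))) = Mul(2, Add(-5, 8)) = Mul(2, 3) = 6)
n = -24 (n = Mul(6, -4) = -24)
Function('K')(q, r) = -331767 (Function('K')(q, r) = Add(9, Mul(-1, Pow(-24, 4))) = Add(9, Mul(-1, 331776)) = Add(9, -331776) = -331767)
C = 18247185 (C = Mul(Add(-56, 1), -331767) = Mul(-55, -331767) = 18247185)
Pow(C, -1) = Pow(18247185, -1) = Rational(1, 18247185)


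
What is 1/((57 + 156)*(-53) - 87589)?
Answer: -1/98878 ≈ -1.0113e-5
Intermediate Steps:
1/((57 + 156)*(-53) - 87589) = 1/(213*(-53) - 87589) = 1/(-11289 - 87589) = 1/(-98878) = -1/98878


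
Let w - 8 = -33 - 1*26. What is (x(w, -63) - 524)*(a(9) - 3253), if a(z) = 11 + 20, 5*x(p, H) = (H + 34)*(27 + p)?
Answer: 6199128/5 ≈ 1.2398e+6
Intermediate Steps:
w = -51 (w = 8 + (-33 - 1*26) = 8 + (-33 - 26) = 8 - 59 = -51)
x(p, H) = (27 + p)*(34 + H)/5 (x(p, H) = ((H + 34)*(27 + p))/5 = ((34 + H)*(27 + p))/5 = ((27 + p)*(34 + H))/5 = (27 + p)*(34 + H)/5)
a(z) = 31
(x(w, -63) - 524)*(a(9) - 3253) = ((918/5 + (27/5)*(-63) + (34/5)*(-51) + (1/5)*(-63)*(-51)) - 524)*(31 - 3253) = ((918/5 - 1701/5 - 1734/5 + 3213/5) - 524)*(-3222) = (696/5 - 524)*(-3222) = -1924/5*(-3222) = 6199128/5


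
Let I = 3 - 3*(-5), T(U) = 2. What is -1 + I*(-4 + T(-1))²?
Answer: 71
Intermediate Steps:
I = 18 (I = 3 + 15 = 18)
-1 + I*(-4 + T(-1))² = -1 + 18*(-4 + 2)² = -1 + 18*(-2)² = -1 + 18*4 = -1 + 72 = 71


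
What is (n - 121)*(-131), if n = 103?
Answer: 2358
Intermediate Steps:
(n - 121)*(-131) = (103 - 121)*(-131) = -18*(-131) = 2358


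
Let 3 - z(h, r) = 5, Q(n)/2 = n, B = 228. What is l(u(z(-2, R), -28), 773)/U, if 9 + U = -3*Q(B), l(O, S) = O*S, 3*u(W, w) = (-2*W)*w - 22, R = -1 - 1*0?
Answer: 103582/4131 ≈ 25.074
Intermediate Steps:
Q(n) = 2*n
R = -1 (R = -1 + 0 = -1)
z(h, r) = -2 (z(h, r) = 3 - 1*5 = 3 - 5 = -2)
u(W, w) = -22/3 - 2*W*w/3 (u(W, w) = ((-2*W)*w - 22)/3 = (-2*W*w - 22)/3 = (-22 - 2*W*w)/3 = -22/3 - 2*W*w/3)
U = -1377 (U = -9 - 6*228 = -9 - 3*456 = -9 - 1368 = -1377)
l(u(z(-2, R), -28), 773)/U = ((-22/3 - ⅔*(-2)*(-28))*773)/(-1377) = ((-22/3 - 112/3)*773)*(-1/1377) = -134/3*773*(-1/1377) = -103582/3*(-1/1377) = 103582/4131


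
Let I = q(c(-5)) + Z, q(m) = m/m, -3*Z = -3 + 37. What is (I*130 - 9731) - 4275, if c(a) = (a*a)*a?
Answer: -46048/3 ≈ -15349.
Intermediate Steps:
c(a) = a**3 (c(a) = a**2*a = a**3)
Z = -34/3 (Z = -(-3 + 37)/3 = -1/3*34 = -34/3 ≈ -11.333)
q(m) = 1
I = -31/3 (I = 1 - 34/3 = -31/3 ≈ -10.333)
(I*130 - 9731) - 4275 = (-31/3*130 - 9731) - 4275 = (-4030/3 - 9731) - 4275 = -33223/3 - 4275 = -46048/3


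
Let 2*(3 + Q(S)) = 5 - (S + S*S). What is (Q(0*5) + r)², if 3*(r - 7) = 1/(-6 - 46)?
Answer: 1026169/24336 ≈ 42.167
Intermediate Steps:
r = 1091/156 (r = 7 + 1/(3*(-6 - 46)) = 7 + (⅓)/(-52) = 7 + (⅓)*(-1/52) = 7 - 1/156 = 1091/156 ≈ 6.9936)
Q(S) = -½ - S/2 - S²/2 (Q(S) = -3 + (5 - (S + S*S))/2 = -3 + (5 - (S + S²))/2 = -3 + (5 + (-S - S²))/2 = -3 + (5 - S - S²)/2 = -3 + (5/2 - S/2 - S²/2) = -½ - S/2 - S²/2)
(Q(0*5) + r)² = ((-½ - 0*5 - (0*5)²/2) + 1091/156)² = ((-½ - ½*0 - ½*0²) + 1091/156)² = ((-½ + 0 - ½*0) + 1091/156)² = ((-½ + 0 + 0) + 1091/156)² = (-½ + 1091/156)² = (1013/156)² = 1026169/24336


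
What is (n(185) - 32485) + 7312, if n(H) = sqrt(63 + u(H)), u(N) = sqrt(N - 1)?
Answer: -25173 + sqrt(63 + 2*sqrt(46)) ≈ -25164.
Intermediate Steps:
u(N) = sqrt(-1 + N)
n(H) = sqrt(63 + sqrt(-1 + H))
(n(185) - 32485) + 7312 = (sqrt(63 + sqrt(-1 + 185)) - 32485) + 7312 = (sqrt(63 + sqrt(184)) - 32485) + 7312 = (sqrt(63 + 2*sqrt(46)) - 32485) + 7312 = (-32485 + sqrt(63 + 2*sqrt(46))) + 7312 = -25173 + sqrt(63 + 2*sqrt(46))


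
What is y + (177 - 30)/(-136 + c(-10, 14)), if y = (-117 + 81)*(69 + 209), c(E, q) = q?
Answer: -1221123/122 ≈ -10009.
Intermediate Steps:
y = -10008 (y = -36*278 = -10008)
y + (177 - 30)/(-136 + c(-10, 14)) = -10008 + (177 - 30)/(-136 + 14) = -10008 + 147/(-122) = -10008 + 147*(-1/122) = -10008 - 147/122 = -1221123/122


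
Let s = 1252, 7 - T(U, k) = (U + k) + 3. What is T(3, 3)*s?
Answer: -2504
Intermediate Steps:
T(U, k) = 4 - U - k (T(U, k) = 7 - ((U + k) + 3) = 7 - (3 + U + k) = 7 + (-3 - U - k) = 4 - U - k)
T(3, 3)*s = (4 - 1*3 - 1*3)*1252 = (4 - 3 - 3)*1252 = -2*1252 = -2504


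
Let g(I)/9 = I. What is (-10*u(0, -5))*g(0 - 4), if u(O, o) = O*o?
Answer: 0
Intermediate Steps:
g(I) = 9*I
(-10*u(0, -5))*g(0 - 4) = (-0*(-5))*(9*(0 - 4)) = (-10*0)*(9*(-4)) = 0*(-36) = 0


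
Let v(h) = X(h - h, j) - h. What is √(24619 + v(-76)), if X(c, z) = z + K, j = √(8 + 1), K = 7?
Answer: 9*√305 ≈ 157.18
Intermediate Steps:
j = 3 (j = √9 = 3)
X(c, z) = 7 + z (X(c, z) = z + 7 = 7 + z)
v(h) = 10 - h (v(h) = (7 + 3) - h = 10 - h)
√(24619 + v(-76)) = √(24619 + (10 - 1*(-76))) = √(24619 + (10 + 76)) = √(24619 + 86) = √24705 = 9*√305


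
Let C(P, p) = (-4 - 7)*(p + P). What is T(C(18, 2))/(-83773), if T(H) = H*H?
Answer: -48400/83773 ≈ -0.57775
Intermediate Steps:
C(P, p) = -11*P - 11*p (C(P, p) = -11*(P + p) = -11*P - 11*p)
T(H) = H²
T(C(18, 2))/(-83773) = (-11*18 - 11*2)²/(-83773) = (-198 - 22)²*(-1/83773) = (-220)²*(-1/83773) = 48400*(-1/83773) = -48400/83773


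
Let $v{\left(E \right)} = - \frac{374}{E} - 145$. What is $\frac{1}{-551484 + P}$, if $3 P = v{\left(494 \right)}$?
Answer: $- \frac{741}{408685646} \approx -1.8131 \cdot 10^{-6}$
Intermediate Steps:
$v{\left(E \right)} = -145 - \frac{374}{E}$
$P = - \frac{36002}{741}$ ($P = \frac{-145 - \frac{374}{494}}{3} = \frac{-145 - \frac{187}{247}}{3} = \frac{1}{3} \left(- \frac{36002}{247}\right) = - \frac{36002}{741} \approx -48.586$)
$\frac{1}{-551484 + P} = \frac{1}{-551484 - \frac{36002}{741}} = \frac{1}{- \frac{408685646}{741}} = - \frac{741}{408685646}$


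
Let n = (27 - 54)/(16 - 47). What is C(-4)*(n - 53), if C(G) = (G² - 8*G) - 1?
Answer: -75952/31 ≈ -2450.1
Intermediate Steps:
C(G) = -1 + G² - 8*G
n = 27/31 (n = -27/(-31) = -27*(-1/31) = 27/31 ≈ 0.87097)
C(-4)*(n - 53) = (-1 + (-4)² - 8*(-4))*(27/31 - 53) = (-1 + 16 + 32)*(-1616/31) = 47*(-1616/31) = -75952/31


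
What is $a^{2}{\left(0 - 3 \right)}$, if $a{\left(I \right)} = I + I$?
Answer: $36$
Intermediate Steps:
$a{\left(I \right)} = 2 I$
$a^{2}{\left(0 - 3 \right)} = \left(2 \left(0 - 3\right)\right)^{2} = \left(2 \left(-3\right)\right)^{2} = \left(-6\right)^{2} = 36$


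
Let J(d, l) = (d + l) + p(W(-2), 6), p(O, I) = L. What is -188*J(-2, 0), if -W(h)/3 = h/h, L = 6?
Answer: -752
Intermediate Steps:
W(h) = -3 (W(h) = -3*h/h = -3*1 = -3)
p(O, I) = 6
J(d, l) = 6 + d + l (J(d, l) = (d + l) + 6 = 6 + d + l)
-188*J(-2, 0) = -188*(6 - 2 + 0) = -188*4 = -752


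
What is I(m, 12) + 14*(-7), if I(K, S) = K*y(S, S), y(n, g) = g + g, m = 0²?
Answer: -98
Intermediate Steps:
m = 0
y(n, g) = 2*g
I(K, S) = 2*K*S (I(K, S) = K*(2*S) = 2*K*S)
I(m, 12) + 14*(-7) = 2*0*12 + 14*(-7) = 0 - 98 = -98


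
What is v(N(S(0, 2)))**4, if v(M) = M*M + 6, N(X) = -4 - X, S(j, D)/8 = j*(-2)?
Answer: 234256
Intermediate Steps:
S(j, D) = -16*j (S(j, D) = 8*(j*(-2)) = 8*(-2*j) = -16*j)
v(M) = 6 + M**2 (v(M) = M**2 + 6 = 6 + M**2)
v(N(S(0, 2)))**4 = (6 + (-4 - (-16)*0)**2)**4 = (6 + (-4 - 1*0)**2)**4 = (6 + (-4 + 0)**2)**4 = (6 + (-4)**2)**4 = (6 + 16)**4 = 22**4 = 234256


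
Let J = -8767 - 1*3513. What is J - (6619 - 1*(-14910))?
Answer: -33809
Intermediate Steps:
J = -12280 (J = -8767 - 3513 = -12280)
J - (6619 - 1*(-14910)) = -12280 - (6619 - 1*(-14910)) = -12280 - (6619 + 14910) = -12280 - 1*21529 = -12280 - 21529 = -33809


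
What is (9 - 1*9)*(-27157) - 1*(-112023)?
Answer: 112023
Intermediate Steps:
(9 - 1*9)*(-27157) - 1*(-112023) = (9 - 9)*(-27157) + 112023 = 0*(-27157) + 112023 = 0 + 112023 = 112023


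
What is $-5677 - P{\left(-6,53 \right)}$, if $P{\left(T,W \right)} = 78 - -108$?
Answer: $-5863$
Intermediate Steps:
$P{\left(T,W \right)} = 186$ ($P{\left(T,W \right)} = 78 + 108 = 186$)
$-5677 - P{\left(-6,53 \right)} = -5677 - 186 = -5863$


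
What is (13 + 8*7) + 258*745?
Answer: 192279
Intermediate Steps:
(13 + 8*7) + 258*745 = (13 + 56) + 192210 = 69 + 192210 = 192279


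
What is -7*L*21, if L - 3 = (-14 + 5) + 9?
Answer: -441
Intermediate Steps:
L = 3 (L = 3 + ((-14 + 5) + 9) = 3 + (-9 + 9) = 3 + 0 = 3)
-7*L*21 = -7*3*21 = -21*21 = -441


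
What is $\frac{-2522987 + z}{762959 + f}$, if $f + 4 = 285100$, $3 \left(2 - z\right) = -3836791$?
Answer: $- \frac{3732164}{3144165} \approx -1.187$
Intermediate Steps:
$z = \frac{3836797}{3}$ ($z = 2 - - \frac{3836791}{3} = 2 + \frac{3836791}{3} = \frac{3836797}{3} \approx 1.2789 \cdot 10^{6}$)
$f = 285096$ ($f = -4 + 285100 = 285096$)
$\frac{-2522987 + z}{762959 + f} = \frac{-2522987 + \frac{3836797}{3}}{762959 + 285096} = - \frac{3732164}{3 \cdot 1048055} = \left(- \frac{3732164}{3}\right) \frac{1}{1048055} = - \frac{3732164}{3144165}$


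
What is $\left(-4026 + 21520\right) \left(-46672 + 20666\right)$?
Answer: $-454948964$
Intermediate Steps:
$\left(-4026 + 21520\right) \left(-46672 + 20666\right) = 17494 \left(-26006\right) = -454948964$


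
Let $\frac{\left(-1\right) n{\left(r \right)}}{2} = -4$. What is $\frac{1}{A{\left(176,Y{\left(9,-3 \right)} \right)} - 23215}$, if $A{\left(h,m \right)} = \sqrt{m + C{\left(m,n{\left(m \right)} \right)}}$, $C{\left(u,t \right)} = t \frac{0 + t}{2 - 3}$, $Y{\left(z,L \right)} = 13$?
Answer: $- \frac{23215}{538936276} - \frac{i \sqrt{51}}{538936276} \approx -4.3076 \cdot 10^{-5} - 1.3251 \cdot 10^{-8} i$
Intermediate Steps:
$n{\left(r \right)} = 8$ ($n{\left(r \right)} = \left(-2\right) \left(-4\right) = 8$)
$C{\left(u,t \right)} = - t^{2}$ ($C{\left(u,t \right)} = t \frac{t}{-1} = t t \left(-1\right) = t \left(- t\right) = - t^{2}$)
$A{\left(h,m \right)} = \sqrt{-64 + m}$ ($A{\left(h,m \right)} = \sqrt{m - 8^{2}} = \sqrt{m - 64} = \sqrt{-64 + m}$)
$\frac{1}{A{\left(176,Y{\left(9,-3 \right)} \right)} - 23215} = \frac{1}{\sqrt{-64 + 13} - 23215} = \frac{1}{\sqrt{-51} - 23215} = \frac{1}{i \sqrt{51} - 23215} = \frac{1}{-23215 + i \sqrt{51}}$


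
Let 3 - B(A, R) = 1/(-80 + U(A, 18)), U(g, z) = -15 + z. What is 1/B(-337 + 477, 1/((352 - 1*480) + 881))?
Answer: 77/232 ≈ 0.33190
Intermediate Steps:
B(A, R) = 232/77 (B(A, R) = 3 - 1/(-80 + (-15 + 18)) = 3 - 1/(-80 + 3) = 3 - 1/(-77) = 3 - 1*(-1/77) = 3 + 1/77 = 232/77)
1/B(-337 + 477, 1/((352 - 1*480) + 881)) = 1/(232/77) = 77/232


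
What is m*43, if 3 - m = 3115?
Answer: -133816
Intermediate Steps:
m = -3112 (m = 3 - 1*3115 = 3 - 3115 = -3112)
m*43 = -3112*43 = -133816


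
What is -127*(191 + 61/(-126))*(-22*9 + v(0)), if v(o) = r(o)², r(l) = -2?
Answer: 295717595/63 ≈ 4.6939e+6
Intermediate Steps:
v(o) = 4 (v(o) = (-2)² = 4)
-127*(191 + 61/(-126))*(-22*9 + v(0)) = -127*(191 + 61/(-126))*(-22*9 + 4) = -127*(191 + 61*(-1/126))*(-198 + 4) = -127*(191 - 61/126)*(-194) = -3048635*(-194)/126 = -127*(-2328485/63) = 295717595/63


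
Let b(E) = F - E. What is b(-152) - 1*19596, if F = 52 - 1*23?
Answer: -19415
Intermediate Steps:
F = 29 (F = 52 - 23 = 29)
b(E) = 29 - E
b(-152) - 1*19596 = (29 - 1*(-152)) - 1*19596 = (29 + 152) - 19596 = 181 - 19596 = -19415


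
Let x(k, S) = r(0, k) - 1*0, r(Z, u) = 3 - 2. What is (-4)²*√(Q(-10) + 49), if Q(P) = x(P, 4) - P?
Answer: 32*√15 ≈ 123.94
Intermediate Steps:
r(Z, u) = 1
x(k, S) = 1 (x(k, S) = 1 - 1*0 = 1 + 0 = 1)
Q(P) = 1 - P
(-4)²*√(Q(-10) + 49) = (-4)²*√((1 - 1*(-10)) + 49) = 16*√((1 + 10) + 49) = 16*√(11 + 49) = 16*√60 = 16*(2*√15) = 32*√15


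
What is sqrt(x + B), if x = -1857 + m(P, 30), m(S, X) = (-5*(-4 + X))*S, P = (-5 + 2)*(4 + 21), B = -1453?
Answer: 2*sqrt(1610) ≈ 80.250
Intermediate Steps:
P = -75 (P = -3*25 = -75)
m(S, X) = S*(20 - 5*X) (m(S, X) = (20 - 5*X)*S = S*(20 - 5*X))
x = 7893 (x = -1857 + 5*(-75)*(4 - 1*30) = -1857 + 5*(-75)*(4 - 30) = -1857 + 5*(-75)*(-26) = -1857 + 9750 = 7893)
sqrt(x + B) = sqrt(7893 - 1453) = sqrt(6440) = 2*sqrt(1610)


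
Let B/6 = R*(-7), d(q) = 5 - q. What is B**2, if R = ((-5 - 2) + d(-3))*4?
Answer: 28224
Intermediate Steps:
R = 4 (R = ((-5 - 2) + (5 - 1*(-3)))*4 = (-7 + (5 + 3))*4 = (-7 + 8)*4 = 1*4 = 4)
B = -168 (B = 6*(4*(-7)) = 6*(-28) = -168)
B**2 = (-168)**2 = 28224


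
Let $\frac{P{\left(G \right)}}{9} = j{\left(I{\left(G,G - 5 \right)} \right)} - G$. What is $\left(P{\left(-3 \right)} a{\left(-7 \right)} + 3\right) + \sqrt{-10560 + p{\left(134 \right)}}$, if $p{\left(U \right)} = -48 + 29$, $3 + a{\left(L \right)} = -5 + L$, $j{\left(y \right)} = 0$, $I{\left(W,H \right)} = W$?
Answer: $-402 + i \sqrt{10579} \approx -402.0 + 102.85 i$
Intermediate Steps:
$a{\left(L \right)} = -8 + L$ ($a{\left(L \right)} = -3 + \left(-5 + L\right) = -8 + L$)
$P{\left(G \right)} = - 9 G$ ($P{\left(G \right)} = 9 \left(0 - G\right) = 9 \left(- G\right) = - 9 G$)
$p{\left(U \right)} = -19$
$\left(P{\left(-3 \right)} a{\left(-7 \right)} + 3\right) + \sqrt{-10560 + p{\left(134 \right)}} = \left(\left(-9\right) \left(-3\right) \left(-8 - 7\right) + 3\right) + \sqrt{-10560 - 19} = \left(27 \left(-15\right) + 3\right) + \sqrt{-10579} = \left(-405 + 3\right) + i \sqrt{10579} = -402 + i \sqrt{10579}$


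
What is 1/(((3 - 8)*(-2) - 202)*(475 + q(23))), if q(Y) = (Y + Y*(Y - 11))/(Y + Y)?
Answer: -1/92448 ≈ -1.0817e-5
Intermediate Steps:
q(Y) = (Y + Y*(-11 + Y))/(2*Y) (q(Y) = (Y + Y*(-11 + Y))/((2*Y)) = (Y + Y*(-11 + Y))*(1/(2*Y)) = (Y + Y*(-11 + Y))/(2*Y))
1/(((3 - 8)*(-2) - 202)*(475 + q(23))) = 1/(((3 - 8)*(-2) - 202)*(475 + (-5 + (½)*23))) = 1/((-5*(-2) - 202)*(475 + (-5 + 23/2))) = 1/((10 - 202)*(475 + 13/2)) = 1/(-192*963/2) = 1/(-92448) = -1/92448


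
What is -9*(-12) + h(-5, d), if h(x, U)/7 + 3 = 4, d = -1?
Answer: 115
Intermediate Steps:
h(x, U) = 7 (h(x, U) = -21 + 7*4 = -21 + 28 = 7)
-9*(-12) + h(-5, d) = -9*(-12) + 7 = 108 + 7 = 115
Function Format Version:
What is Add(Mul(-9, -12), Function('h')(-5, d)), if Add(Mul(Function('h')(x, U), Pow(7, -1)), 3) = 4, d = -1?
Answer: 115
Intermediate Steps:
Function('h')(x, U) = 7 (Function('h')(x, U) = Add(-21, Mul(7, 4)) = Add(-21, 28) = 7)
Add(Mul(-9, -12), Function('h')(-5, d)) = Add(Mul(-9, -12), 7) = Add(108, 7) = 115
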